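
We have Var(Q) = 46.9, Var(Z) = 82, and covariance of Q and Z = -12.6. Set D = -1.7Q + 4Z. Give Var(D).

Var(D) = a²·Var(Q) + b²·Var(Z) + 2ab·covariance of Q and Z with a = -1.7, b = 4.
= (-1.7)²·46.9 + 4²·82 + 2·(-1.7)·4·(-12.6)
= 135.541 + 1312 + 171.36 = 1618.901.

Var(D) = 1618.901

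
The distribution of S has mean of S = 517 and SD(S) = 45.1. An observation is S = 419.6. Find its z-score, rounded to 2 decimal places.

z = (S − mean of S) / SD(S) = (419.6 − 517) / 45.1 ≈ -2.16.

z = -2.16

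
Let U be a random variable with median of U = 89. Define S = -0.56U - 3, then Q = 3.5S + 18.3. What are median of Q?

median of S = (-0.56)·89 + (-3) = -52.84.
median of Q = 3.5·(-52.84) + 18.3 = -166.64.

median of Q = -166.64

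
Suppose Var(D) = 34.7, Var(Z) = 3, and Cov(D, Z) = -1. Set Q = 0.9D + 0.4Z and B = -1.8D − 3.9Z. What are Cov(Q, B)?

Cov(Q, B) = -56.664

By bilinearity, Cov(Q, B) = ac·Var(D) + bd·Var(Z) + (ad+bc)·Cov(D, Z), with a=0.9, b=0.4, c=-1.8, d=-3.9.
ac·Var(D) = 0.9·(-1.8)·34.7 = -56.214
bd·Var(Z) = 0.4·(-3.9)·3 = -4.68
(ad+bc)·Cov(D, Z) = (-4.23)·(-1) = 4.23
Cov(Q, B) = -56.214 + (-4.68) + 4.23 = -56.664.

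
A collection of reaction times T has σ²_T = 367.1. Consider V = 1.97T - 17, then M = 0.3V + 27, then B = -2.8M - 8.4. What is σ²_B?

σ²_B = 1005.253071984

σ²_V = 1.97²·367.1 = 1424.67839.
σ²_M = 0.3²·1424.67839 = 128.2210551.
σ²_B = (-2.8)²·128.2210551 = 1005.253071984.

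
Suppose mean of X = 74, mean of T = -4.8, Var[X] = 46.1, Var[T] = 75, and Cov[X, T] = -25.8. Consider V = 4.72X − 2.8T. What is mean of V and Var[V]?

mean of V = 362.72, Var[V] = 2296.97984

mean of V = 4.72·mean of X + (-2.8)·mean of T = 4.72·74 + (-2.8)·(-4.8) = 362.72.
Var[V] = a²·Var[X] + b²·Var[T] + 2ab·Cov[X, T] with a = 4.72, b = -2.8.
= 4.72²·46.1 + (-2.8)²·75 + 2·4.72·(-2.8)·(-25.8)
= 1027.03424 + 588 + 681.9456 = 2296.97984.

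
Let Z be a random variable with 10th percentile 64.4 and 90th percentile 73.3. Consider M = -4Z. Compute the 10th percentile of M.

10th percentile of M = -293.2

Since a = -4 < 0 the transformation is decreasing, reversing order: the 10th percentile of M corresponds to the 90th percentile of Z.
So P_{10}(M) = a·P_{90}(Z) + b = (-4)·73.3 = -293.2.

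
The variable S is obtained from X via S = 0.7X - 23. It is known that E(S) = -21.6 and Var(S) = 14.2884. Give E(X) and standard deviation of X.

From S = 0.7X - 23: E(S) = a·E(X) + b, so E(X) = (E(S) − b)/a = (-21.6 − (-23))/0.7 = 2.
standard deviation of S = √14.2884 = 3.78.
standard deviation of S = |a|·standard deviation of X, so standard deviation of X = 3.78/|0.7| = 5.4.

E(X) = 2, standard deviation of X = 5.4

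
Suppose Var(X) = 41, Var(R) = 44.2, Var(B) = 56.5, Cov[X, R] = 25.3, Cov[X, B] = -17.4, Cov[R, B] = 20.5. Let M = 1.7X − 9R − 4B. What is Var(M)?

Var(M) = a²·Var(X) + b²·Var(R) + c²·Var(B) + 2ab·Cov[X, R] + 2ac·Cov[X, B] + 2bc·Cov[R, B], with a = 1.7, b = -9, c = -4.
= 118.49 + 3580.2 + 904 + (-774.18) + 236.64 + 1476
= 5541.15.

Var(M) = 5541.15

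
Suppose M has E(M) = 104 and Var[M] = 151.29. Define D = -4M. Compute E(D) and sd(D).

D = -4M is linear with a = -4, b = 0.
E(D) = a·E(M) + b = (-4)·104 = -416.
sd(M) = √151.29 = 12.3.
sd(D) = |a|·sd(M) = |-4|·12.3 = 49.2.

E(D) = -416, sd(D) = 49.2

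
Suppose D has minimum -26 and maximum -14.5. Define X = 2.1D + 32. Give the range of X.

Range of D = -14.5 − (-26) = 11.5.
Range(X) = |a|·Range(D) = |2.1|·11.5 = 24.15.

Range(X) = 24.15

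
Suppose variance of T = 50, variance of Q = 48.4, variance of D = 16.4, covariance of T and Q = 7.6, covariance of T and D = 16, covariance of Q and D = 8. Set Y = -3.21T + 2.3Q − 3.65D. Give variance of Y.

variance of Y = a²·variance of T + b²·variance of Q + c²·variance of D + 2ab·covariance of T and Q + 2ac·covariance of T and D + 2bc·covariance of Q and D, with a = -3.21, b = 2.3, c = -3.65.
= 515.205 + 256.036 + 218.489 + (-112.2216) + 374.928 + (-134.32)
= 1118.1164.

variance of Y = 1118.1164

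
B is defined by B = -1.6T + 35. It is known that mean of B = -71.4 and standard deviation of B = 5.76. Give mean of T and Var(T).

mean of T = 66.5, Var(T) = 12.96

From B = -1.6T + 35: mean of B = a·mean of T + b, so mean of T = (mean of B − b)/a = (-71.4 − 35)/(-1.6) = 66.5.
Var(B) = 5.76² = 33.1776.
Var(B) = a²·Var(T), so Var(T) = 33.1776/(-1.6)² = 12.96.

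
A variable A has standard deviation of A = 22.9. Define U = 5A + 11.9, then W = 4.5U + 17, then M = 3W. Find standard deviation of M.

standard deviation of U = |5|·22.9 = 114.5.
standard deviation of W = |4.5|·114.5 = 515.25.
standard deviation of M = |3|·515.25 = 1545.75.

standard deviation of M = 1545.75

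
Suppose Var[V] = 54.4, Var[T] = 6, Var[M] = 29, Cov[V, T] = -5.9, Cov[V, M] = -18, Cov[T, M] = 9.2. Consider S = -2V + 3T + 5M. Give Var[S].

Var[S] = 1703.4

Var[S] = a²·Var[V] + b²·Var[T] + c²·Var[M] + 2ab·Cov[V, T] + 2ac·Cov[V, M] + 2bc·Cov[T, M], with a = -2, b = 3, c = 5.
= 217.6 + 54 + 725 + 70.8 + 360 + 276
= 1703.4.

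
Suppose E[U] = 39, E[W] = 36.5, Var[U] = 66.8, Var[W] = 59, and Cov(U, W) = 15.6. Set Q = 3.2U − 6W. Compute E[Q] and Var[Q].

E[Q] = 3.2·E[U] + (-6)·E[W] = 3.2·39 + (-6)·36.5 = -94.2.
Var[Q] = a²·Var[U] + b²·Var[W] + 2ab·Cov(U, W) with a = 3.2, b = -6.
= 3.2²·66.8 + (-6)²·59 + 2·3.2·(-6)·15.6
= 684.032 + 2124 + (-599.04) = 2208.992.

E[Q] = -94.2, Var[Q] = 2208.992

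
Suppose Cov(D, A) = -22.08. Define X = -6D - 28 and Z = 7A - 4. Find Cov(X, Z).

Cov(X, Z) = a·c·Cov(D, A) = (-6)·7·(-22.08) = 927.36. Additive constants drop out.

Cov(X, Z) = 927.36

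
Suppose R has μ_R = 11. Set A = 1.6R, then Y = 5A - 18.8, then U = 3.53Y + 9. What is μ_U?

μ_U = 253.276

μ_A = 1.6·11 = 17.6.
μ_Y = 5·17.6 + (-18.8) = 69.2.
μ_U = 3.53·69.2 + 9 = 253.276.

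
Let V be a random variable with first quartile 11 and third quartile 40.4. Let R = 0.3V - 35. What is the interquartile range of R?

IQR(R) = 8.82

IQR of V = Q3 − Q1 = 40.4 − 11 = 29.4.
Under R = aV + b, IQR(R) = |a|·IQR(V) = |0.3|·29.4 = 8.82 (shifts cancel; spread scales by |a|).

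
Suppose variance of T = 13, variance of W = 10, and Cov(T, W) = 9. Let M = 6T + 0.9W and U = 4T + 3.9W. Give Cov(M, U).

By bilinearity, Cov(M, U) = ac·variance of T + bd·variance of W + (ad+bc)·Cov(T, W), with a=6, b=0.9, c=4, d=3.9.
ac·variance of T = 6·4·13 = 312
bd·variance of W = 0.9·3.9·10 = 35.1
(ad+bc)·Cov(T, W) = (27)·9 = 243
Cov(M, U) = 312 + 35.1 + 243 = 590.1.

Cov(M, U) = 590.1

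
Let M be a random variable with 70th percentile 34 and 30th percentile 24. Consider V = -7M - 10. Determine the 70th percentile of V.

70th percentile of V = -178

Since a = -7 < 0 the transformation is decreasing, reversing order: the 70th percentile of V corresponds to the 30th percentile of M.
So P_{70}(V) = a·P_{30}(M) + b = (-7)·24 + (-10) = -178.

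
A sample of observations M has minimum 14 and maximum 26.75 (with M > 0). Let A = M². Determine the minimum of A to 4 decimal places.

M² is increasing on this domain, so min(A) comes from min(M) = 14: min(A) = square(14) = 196.

min(A) = 196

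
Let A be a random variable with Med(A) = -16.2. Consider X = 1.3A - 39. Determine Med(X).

A linear map preserves order up to sign, so Med(X) = a·Med(A) + b = 1.3·(-16.2) + (-39) = -60.06.

Med(X) = -60.06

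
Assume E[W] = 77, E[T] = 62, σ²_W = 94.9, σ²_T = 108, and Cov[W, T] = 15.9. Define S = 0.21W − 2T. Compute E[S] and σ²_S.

E[S] = 0.21·E[W] + (-2)·E[T] = 0.21·77 + (-2)·62 = -107.83.
σ²_S = a²·σ²_W + b²·σ²_T + 2ab·Cov[W, T] with a = 0.21, b = -2.
= 0.21²·94.9 + (-2)²·108 + 2·0.21·(-2)·15.9
= 4.18509 + 432 + (-13.356) = 422.82909.

E[S] = -107.83, σ²_S = 422.82909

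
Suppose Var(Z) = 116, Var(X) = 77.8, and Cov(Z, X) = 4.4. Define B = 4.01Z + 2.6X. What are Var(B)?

Var(B) = a²·Var(Z) + b²·Var(X) + 2ab·Cov(Z, X) with a = 4.01, b = 2.6.
= 4.01²·116 + 2.6²·77.8 + 2·4.01·2.6·4.4
= 1865.2916 + 525.928 + 91.7488 = 2482.9684.

Var(B) = 2482.9684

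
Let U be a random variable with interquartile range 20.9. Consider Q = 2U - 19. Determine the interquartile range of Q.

Under Q = aU + b, IQR(Q) = |a|·IQR(U) = |2|·20.9 = 41.8 (shifts cancel; spread scales by |a|).

IQR(Q) = 41.8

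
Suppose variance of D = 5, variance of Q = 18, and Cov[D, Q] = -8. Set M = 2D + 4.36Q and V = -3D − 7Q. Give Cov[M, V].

Cov[M, V] = -362.72

By bilinearity, Cov[M, V] = ac·variance of D + bd·variance of Q + (ad+bc)·Cov[D, Q], with a=2, b=4.36, c=-3, d=-7.
ac·variance of D = 2·(-3)·5 = -30
bd·variance of Q = 4.36·(-7)·18 = -549.36
(ad+bc)·Cov[D, Q] = (-27.08)·(-8) = 216.64
Cov[M, V] = -30 + (-549.36) + 216.64 = -362.72.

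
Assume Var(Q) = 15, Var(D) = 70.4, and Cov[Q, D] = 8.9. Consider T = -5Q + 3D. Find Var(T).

Var(T) = 741.6

Var(T) = a²·Var(Q) + b²·Var(D) + 2ab·Cov[Q, D] with a = -5, b = 3.
= (-5)²·15 + 3²·70.4 + 2·(-5)·3·8.9
= 375 + 633.6 + (-267) = 741.6.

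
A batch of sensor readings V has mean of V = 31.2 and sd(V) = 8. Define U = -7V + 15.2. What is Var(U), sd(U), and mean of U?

Var(U) = 3136, sd(U) = 56, mean of U = -203.2

U = -7V + 15.2 is linear with a = -7, b = 15.2.
Var(V) = 8² = 64.
Var(U) = a²·Var(V) = (-7)²·64 = 3136 (the additive constant 15.2 does not affect variance).
sd(U) = |a|·sd(V) = |-7|·8 = 56.
mean of U = a·mean of V + b = (-7)·31.2 + 15.2 = -203.2.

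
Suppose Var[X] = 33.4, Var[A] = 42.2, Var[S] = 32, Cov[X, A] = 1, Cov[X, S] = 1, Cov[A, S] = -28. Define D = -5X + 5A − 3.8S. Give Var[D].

Var[D] = a²·Var[X] + b²·Var[A] + c²·Var[S] + 2ab·Cov[X, A] + 2ac·Cov[X, S] + 2bc·Cov[A, S], with a = -5, b = 5, c = -3.8.
= 835 + 1055 + 462.08 + (-50) + 38 + 1064
= 3404.08.

Var[D] = 3404.08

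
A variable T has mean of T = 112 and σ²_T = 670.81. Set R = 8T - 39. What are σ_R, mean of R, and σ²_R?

R = 8T - 39 is linear with a = 8, b = -39.
σ_T = √670.81 = 25.9.
σ_R = |a|·σ_T = |8|·25.9 = 207.2.
mean of R = a·mean of T + b = 8·112 + (-39) = 857.
σ²_R = a²·σ²_T = 8²·670.81 = 42931.84 (the additive constant -39 does not affect variance).

σ_R = 207.2, mean of R = 857, σ²_R = 42931.84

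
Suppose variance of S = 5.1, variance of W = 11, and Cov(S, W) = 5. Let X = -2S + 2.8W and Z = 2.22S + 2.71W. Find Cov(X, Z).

By bilinearity, Cov(X, Z) = ac·variance of S + bd·variance of W + (ad+bc)·Cov(S, W), with a=-2, b=2.8, c=2.22, d=2.71.
ac·variance of S = (-2)·2.22·5.1 = -22.644
bd·variance of W = 2.8·2.71·11 = 83.468
(ad+bc)·Cov(S, W) = (0.796)·5 = 3.98
Cov(X, Z) = -22.644 + 83.468 + 3.98 = 64.804.

Cov(X, Z) = 64.804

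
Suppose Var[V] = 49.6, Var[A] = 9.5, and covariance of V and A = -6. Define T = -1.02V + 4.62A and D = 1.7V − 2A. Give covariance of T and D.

By bilinearity, covariance of T and D = ac·Var[V] + bd·Var[A] + (ad+bc)·covariance of V and A, with a=-1.02, b=4.62, c=1.7, d=-2.
ac·Var[V] = (-1.02)·1.7·49.6 = -86.0064
bd·Var[A] = 4.62·(-2)·9.5 = -87.78
(ad+bc)·covariance of V and A = (9.894)·(-6) = -59.364
covariance of T and D = -86.0064 + (-87.78) + (-59.364) = -233.1504.

covariance of T and D = -233.1504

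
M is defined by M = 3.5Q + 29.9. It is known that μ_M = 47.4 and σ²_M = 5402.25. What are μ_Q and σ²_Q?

μ_Q = 5, σ²_Q = 441

From M = 3.5Q + 29.9: μ_M = a·μ_Q + b, so μ_Q = (μ_M − b)/a = (47.4 − 29.9)/3.5 = 5.
σ²_M = a²·σ²_Q, so σ²_Q = 5402.25/3.5² = 441.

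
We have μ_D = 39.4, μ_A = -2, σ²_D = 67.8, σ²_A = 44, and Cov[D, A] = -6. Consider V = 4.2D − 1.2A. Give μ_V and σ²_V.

μ_V = 167.88, σ²_V = 1319.832

μ_V = 4.2·μ_D + (-1.2)·μ_A = 4.2·39.4 + (-1.2)·(-2) = 167.88.
σ²_V = a²·σ²_D + b²·σ²_A + 2ab·Cov[D, A] with a = 4.2, b = -1.2.
= 4.2²·67.8 + (-1.2)²·44 + 2·4.2·(-1.2)·(-6)
= 1195.992 + 63.36 + 60.48 = 1319.832.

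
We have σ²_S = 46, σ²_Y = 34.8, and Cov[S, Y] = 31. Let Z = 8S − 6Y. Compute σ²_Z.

σ²_Z = 1220.8

σ²_Z = a²·σ²_S + b²·σ²_Y + 2ab·Cov[S, Y] with a = 8, b = -6.
= 8²·46 + (-6)²·34.8 + 2·8·(-6)·31
= 2944 + 1252.8 + (-2976) = 1220.8.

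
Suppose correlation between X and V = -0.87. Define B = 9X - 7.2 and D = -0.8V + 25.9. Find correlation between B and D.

Linear rescalings preserve |correlation|; the slopes 9 and -0.8 have opposite signs, so the correlation flips sign: correlation between B and D = −correlation between X and V = 0.87.

correlation between B and D = 0.87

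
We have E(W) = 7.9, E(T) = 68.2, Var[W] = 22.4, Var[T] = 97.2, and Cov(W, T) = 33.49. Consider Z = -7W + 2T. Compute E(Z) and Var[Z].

E(Z) = 81.1, Var[Z] = 548.68

E(Z) = (-7)·E(W) + 2·E(T) = (-7)·7.9 + 2·68.2 = 81.1.
Var[Z] = a²·Var[W] + b²·Var[T] + 2ab·Cov(W, T) with a = -7, b = 2.
= (-7)²·22.4 + 2²·97.2 + 2·(-7)·2·33.49
= 1097.6 + 388.8 + (-937.72) = 548.68.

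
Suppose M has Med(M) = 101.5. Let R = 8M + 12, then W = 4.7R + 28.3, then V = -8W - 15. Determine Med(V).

Med(V) = -31223.8

Med(R) = 8·101.5 + 12 = 824.
Med(W) = 4.7·824 + 28.3 = 3901.1.
Med(V) = (-8)·3901.1 + (-15) = -31223.8.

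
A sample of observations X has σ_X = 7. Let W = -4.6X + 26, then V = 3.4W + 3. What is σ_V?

σ_V = 109.48

σ_W = |-4.6|·7 = 32.2.
σ_V = |3.4|·32.2 = 109.48.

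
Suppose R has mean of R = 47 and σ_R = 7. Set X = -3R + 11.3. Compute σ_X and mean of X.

X = -3R + 11.3 is linear with a = -3, b = 11.3.
σ_X = |a|·σ_R = |-3|·7 = 21.
mean of X = a·mean of R + b = (-3)·47 + 11.3 = -129.7.

σ_X = 21, mean of X = -129.7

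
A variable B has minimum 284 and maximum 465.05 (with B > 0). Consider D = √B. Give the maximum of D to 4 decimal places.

√B is increasing on this domain, so max(D) comes from max(B) = 465.05: max(D) = √(465.05) ≈ 21.565.

max(D) = 21.565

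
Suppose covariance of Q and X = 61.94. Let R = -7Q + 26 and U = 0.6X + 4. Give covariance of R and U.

covariance of R and U = -260.148

covariance of R and U = a·c·covariance of Q and X = (-7)·0.6·61.94 = -260.148. Additive constants drop out.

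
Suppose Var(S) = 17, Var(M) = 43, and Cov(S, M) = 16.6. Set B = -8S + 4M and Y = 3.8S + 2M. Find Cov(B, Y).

By bilinearity, Cov(B, Y) = ac·Var(S) + bd·Var(M) + (ad+bc)·Cov(S, M), with a=-8, b=4, c=3.8, d=2.
ac·Var(S) = (-8)·3.8·17 = -516.8
bd·Var(M) = 4·2·43 = 344
(ad+bc)·Cov(S, M) = (-0.8)·16.6 = -13.28
Cov(B, Y) = -516.8 + 344 + (-13.28) = -186.08.

Cov(B, Y) = -186.08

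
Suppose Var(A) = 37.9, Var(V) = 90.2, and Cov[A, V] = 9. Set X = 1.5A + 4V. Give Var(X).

Var(X) = 1636.475

Var(X) = a²·Var(A) + b²·Var(V) + 2ab·Cov[A, V] with a = 1.5, b = 4.
= 1.5²·37.9 + 4²·90.2 + 2·1.5·4·9
= 85.275 + 1443.2 + 108 = 1636.475.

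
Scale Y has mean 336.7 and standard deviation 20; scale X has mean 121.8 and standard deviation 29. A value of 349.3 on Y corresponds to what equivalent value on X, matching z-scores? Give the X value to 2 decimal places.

X = 140.07

z = (349.3 − 336.7)/20 = 0.63.
X = 121.8 + z·29 = 121.8 + (349.3 − 336.7)·29/20 = 140.07.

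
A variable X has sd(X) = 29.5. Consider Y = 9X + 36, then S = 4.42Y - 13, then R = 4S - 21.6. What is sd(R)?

sd(Y) = |9|·29.5 = 265.5.
sd(S) = |4.42|·265.5 = 1173.51.
sd(R) = |4|·1173.51 = 4694.04.

sd(R) = 4694.04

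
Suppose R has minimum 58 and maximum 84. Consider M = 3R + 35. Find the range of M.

Range(M) = 78

Range of R = 84 − 58 = 26.
Range(M) = |a|·Range(R) = |3|·26 = 78.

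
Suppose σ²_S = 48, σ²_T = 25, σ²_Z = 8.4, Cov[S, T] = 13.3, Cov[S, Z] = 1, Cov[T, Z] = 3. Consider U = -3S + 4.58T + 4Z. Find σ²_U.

σ²_U = a²·σ²_S + b²·σ²_T + c²·σ²_Z + 2ab·Cov[S, T] + 2ac·Cov[S, Z] + 2bc·Cov[T, Z], with a = -3, b = 4.58, c = 4.
= 432 + 524.41 + 134.4 + (-365.484) + (-24) + 109.92
= 811.246.

σ²_U = 811.246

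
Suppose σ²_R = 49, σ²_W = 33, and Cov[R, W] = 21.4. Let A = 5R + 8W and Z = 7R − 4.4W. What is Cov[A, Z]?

Cov[A, Z] = 1281

By bilinearity, Cov[A, Z] = ac·σ²_R + bd·σ²_W + (ad+bc)·Cov[R, W], with a=5, b=8, c=7, d=-4.4.
ac·σ²_R = 5·7·49 = 1715
bd·σ²_W = 8·(-4.4)·33 = -1161.6
(ad+bc)·Cov[R, W] = (34)·21.4 = 727.6
Cov[A, Z] = 1715 + (-1161.6) + 727.6 = 1281.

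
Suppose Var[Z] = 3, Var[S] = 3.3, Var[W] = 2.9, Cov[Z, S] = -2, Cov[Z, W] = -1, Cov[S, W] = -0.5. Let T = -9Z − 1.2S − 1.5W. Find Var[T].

Var[T] = a²·Var[Z] + b²·Var[S] + c²·Var[W] + 2ab·Cov[Z, S] + 2ac·Cov[Z, W] + 2bc·Cov[S, W], with a = -9, b = -1.2, c = -1.5.
= 243 + 4.752 + 6.525 + (-43.2) + (-27) + (-1.8)
= 182.277.

Var[T] = 182.277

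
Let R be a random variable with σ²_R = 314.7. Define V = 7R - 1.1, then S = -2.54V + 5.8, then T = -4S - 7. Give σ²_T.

σ²_V = 7²·314.7 = 15420.3.
σ²_S = (-2.54)²·15420.3 = 99485.60748.
σ²_T = (-4)²·99485.60748 = 1591769.71968.

σ²_T = 1591769.71968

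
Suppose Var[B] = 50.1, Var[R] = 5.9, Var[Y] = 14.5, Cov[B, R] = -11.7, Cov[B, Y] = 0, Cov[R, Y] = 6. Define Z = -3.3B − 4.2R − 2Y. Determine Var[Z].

Var[Z] = 484.141

Var[Z] = a²·Var[B] + b²·Var[R] + c²·Var[Y] + 2ab·Cov[B, R] + 2ac·Cov[B, Y] + 2bc·Cov[R, Y], with a = -3.3, b = -4.2, c = -2.
= 545.589 + 104.076 + 58 + (-324.324) + 0 + 100.8
= 484.141.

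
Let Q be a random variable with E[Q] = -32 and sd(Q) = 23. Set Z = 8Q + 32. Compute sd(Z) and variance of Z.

Z = 8Q + 32 is linear with a = 8, b = 32.
sd(Z) = |a|·sd(Q) = |8|·23 = 184.
variance of Q = 23² = 529.
variance of Z = a²·variance of Q = 8²·529 = 33856 (the additive constant 32 does not affect variance).

sd(Z) = 184, variance of Z = 33856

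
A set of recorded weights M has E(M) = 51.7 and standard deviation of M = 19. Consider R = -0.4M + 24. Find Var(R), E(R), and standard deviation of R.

R = -0.4M + 24 is linear with a = -0.4, b = 24.
Var(M) = 19² = 361.
Var(R) = a²·Var(M) = (-0.4)²·361 = 57.76 (the additive constant 24 does not affect variance).
E(R) = a·E(M) + b = (-0.4)·51.7 + 24 = 3.32.
standard deviation of R = |a|·standard deviation of M = |-0.4|·19 = 7.6.

Var(R) = 57.76, E(R) = 3.32, standard deviation of R = 7.6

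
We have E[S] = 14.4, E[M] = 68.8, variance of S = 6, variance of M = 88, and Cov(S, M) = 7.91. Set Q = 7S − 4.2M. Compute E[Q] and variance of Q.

E[Q] = 7·E[S] + (-4.2)·E[M] = 7·14.4 + (-4.2)·68.8 = -188.16.
variance of Q = a²·variance of S + b²·variance of M + 2ab·Cov(S, M) with a = 7, b = -4.2.
= 7²·6 + (-4.2)²·88 + 2·7·(-4.2)·7.91
= 294 + 1552.32 + (-465.108) = 1381.212.

E[Q] = -188.16, variance of Q = 1381.212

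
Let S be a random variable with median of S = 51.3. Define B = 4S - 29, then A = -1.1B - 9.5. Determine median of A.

median of B = 4·51.3 + (-29) = 176.2.
median of A = (-1.1)·176.2 + (-9.5) = -203.32.

median of A = -203.32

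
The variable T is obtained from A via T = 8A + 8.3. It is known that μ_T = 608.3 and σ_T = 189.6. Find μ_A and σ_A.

From T = 8A + 8.3: μ_T = a·μ_A + b, so μ_A = (μ_T − b)/a = (608.3 − 8.3)/8 = 75.
σ_T = |a|·σ_A, so σ_A = 189.6/|8| = 23.7.

μ_A = 75, σ_A = 23.7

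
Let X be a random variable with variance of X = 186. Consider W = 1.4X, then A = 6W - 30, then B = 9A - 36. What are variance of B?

variance of B = 1063056.96

variance of W = 1.4²·186 = 364.56.
variance of A = 6²·364.56 = 13124.16.
variance of B = 9²·13124.16 = 1063056.96.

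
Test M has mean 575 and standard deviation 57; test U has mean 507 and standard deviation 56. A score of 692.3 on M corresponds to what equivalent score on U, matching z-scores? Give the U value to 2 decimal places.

z = (692.3 − 575)/57 ≈ 2.0579.
U = 507 + z·56 = 507 + (692.3 − 575)·56/57 ≈ 622.24.

U = 622.24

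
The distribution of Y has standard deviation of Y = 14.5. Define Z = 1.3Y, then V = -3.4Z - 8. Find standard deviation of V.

standard deviation of Z = |1.3|·14.5 = 18.85.
standard deviation of V = |-3.4|·18.85 = 64.09.

standard deviation of V = 64.09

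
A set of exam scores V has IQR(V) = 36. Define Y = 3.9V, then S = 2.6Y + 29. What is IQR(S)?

IQR(S) = 365.04

IQR(Y) = |3.9|·36 = 140.4.
IQR(S) = |2.6|·140.4 = 365.04.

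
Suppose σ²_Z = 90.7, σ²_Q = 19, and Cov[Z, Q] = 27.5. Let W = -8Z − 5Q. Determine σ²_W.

σ²_W = a²·σ²_Z + b²·σ²_Q + 2ab·Cov[Z, Q] with a = -8, b = -5.
= (-8)²·90.7 + (-5)²·19 + 2·(-8)·(-5)·27.5
= 5804.8 + 475 + 2200 = 8479.8.

σ²_W = 8479.8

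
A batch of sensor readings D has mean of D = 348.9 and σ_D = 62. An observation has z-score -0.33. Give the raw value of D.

D = mean of D + z·σ_D = 348.9 + (-0.33)·62 = 328.44.

D = 328.44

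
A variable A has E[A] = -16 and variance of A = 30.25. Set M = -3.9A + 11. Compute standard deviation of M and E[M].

standard deviation of M = 21.45, E[M] = 73.4

M = -3.9A + 11 is linear with a = -3.9, b = 11.
standard deviation of A = √30.25 = 5.5.
standard deviation of M = |a|·standard deviation of A = |-3.9|·5.5 = 21.45.
E[M] = a·E[A] + b = (-3.9)·(-16) + 11 = 73.4.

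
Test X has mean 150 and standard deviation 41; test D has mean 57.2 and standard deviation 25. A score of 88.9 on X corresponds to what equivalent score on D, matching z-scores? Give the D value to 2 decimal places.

D = 19.94

z = (88.9 − 150)/41 ≈ -1.4902.
D = 57.2 + z·25 = 57.2 + (88.9 − 150)·25/41 ≈ 19.94.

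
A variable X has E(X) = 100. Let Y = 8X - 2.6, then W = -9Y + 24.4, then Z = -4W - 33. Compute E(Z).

E(Z) = 28575.8

E(Y) = 8·100 + (-2.6) = 797.4.
E(W) = (-9)·797.4 + 24.4 = -7152.2.
E(Z) = (-4)·(-7152.2) + (-33) = 28575.8.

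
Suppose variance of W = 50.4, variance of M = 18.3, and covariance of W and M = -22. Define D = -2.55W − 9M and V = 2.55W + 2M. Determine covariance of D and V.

By bilinearity, covariance of D and V = ac·variance of W + bd·variance of M + (ad+bc)·covariance of W and M, with a=-2.55, b=-9, c=2.55, d=2.
ac·variance of W = (-2.55)·2.55·50.4 = -327.726
bd·variance of M = (-9)·2·18.3 = -329.4
(ad+bc)·covariance of W and M = (-28.05)·(-22) = 617.1
covariance of D and V = -327.726 + (-329.4) + 617.1 = -40.026.

covariance of D and V = -40.026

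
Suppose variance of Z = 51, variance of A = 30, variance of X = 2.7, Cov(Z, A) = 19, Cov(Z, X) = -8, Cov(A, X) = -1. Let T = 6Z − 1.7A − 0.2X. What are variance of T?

variance of T = a²·variance of Z + b²·variance of A + c²·variance of X + 2ab·Cov(Z, A) + 2ac·Cov(Z, X) + 2bc·Cov(A, X), with a = 6, b = -1.7, c = -0.2.
= 1836 + 86.7 + 0.108 + (-387.6) + 19.2 + (-0.68)
= 1553.728.

variance of T = 1553.728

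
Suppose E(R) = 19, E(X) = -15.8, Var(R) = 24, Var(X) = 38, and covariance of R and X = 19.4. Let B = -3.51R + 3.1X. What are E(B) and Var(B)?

E(B) = -115.67, Var(B) = 238.6796

E(B) = (-3.51)·E(R) + 3.1·E(X) = (-3.51)·19 + 3.1·(-15.8) = -115.67.
Var(B) = a²·Var(R) + b²·Var(X) + 2ab·covariance of R and X with a = -3.51, b = 3.1.
= (-3.51)²·24 + 3.1²·38 + 2·(-3.51)·3.1·19.4
= 295.6824 + 365.18 + (-422.1828) = 238.6796.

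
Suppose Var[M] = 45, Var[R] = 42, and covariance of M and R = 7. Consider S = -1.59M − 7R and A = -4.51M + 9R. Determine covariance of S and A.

covariance of S and A = -2202.4895

By bilinearity, covariance of S and A = ac·Var[M] + bd·Var[R] + (ad+bc)·covariance of M and R, with a=-1.59, b=-7, c=-4.51, d=9.
ac·Var[M] = (-1.59)·(-4.51)·45 = 322.6905
bd·Var[R] = (-7)·9·42 = -2646
(ad+bc)·covariance of M and R = (17.26)·7 = 120.82
covariance of S and A = 322.6905 + (-2646) + 120.82 = -2202.4895.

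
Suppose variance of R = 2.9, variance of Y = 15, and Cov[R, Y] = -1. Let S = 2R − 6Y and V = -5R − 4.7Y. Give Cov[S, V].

Cov[S, V] = 373.4

By bilinearity, Cov[S, V] = ac·variance of R + bd·variance of Y + (ad+bc)·Cov[R, Y], with a=2, b=-6, c=-5, d=-4.7.
ac·variance of R = 2·(-5)·2.9 = -29
bd·variance of Y = (-6)·(-4.7)·15 = 423
(ad+bc)·Cov[R, Y] = (20.6)·(-1) = -20.6
Cov[S, V] = -29 + 423 + (-20.6) = 373.4.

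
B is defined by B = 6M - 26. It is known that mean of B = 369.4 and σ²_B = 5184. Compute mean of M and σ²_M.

mean of M = 65.9, σ²_M = 144

From B = 6M - 26: mean of B = a·mean of M + b, so mean of M = (mean of B − b)/a = (369.4 − (-26))/6 = 65.9.
σ²_B = a²·σ²_M, so σ²_M = 5184/6² = 144.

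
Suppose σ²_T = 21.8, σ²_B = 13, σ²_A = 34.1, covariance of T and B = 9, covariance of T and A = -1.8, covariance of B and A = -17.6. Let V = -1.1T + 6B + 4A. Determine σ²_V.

σ²_V = 92.218

σ²_V = a²·σ²_T + b²·σ²_B + c²·σ²_A + 2ab·covariance of T and B + 2ac·covariance of T and A + 2bc·covariance of B and A, with a = -1.1, b = 6, c = 4.
= 26.378 + 468 + 545.6 + (-118.8) + 15.84 + (-844.8)
= 92.218.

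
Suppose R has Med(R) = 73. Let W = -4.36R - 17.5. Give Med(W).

A linear map preserves order up to sign, so Med(W) = a·Med(R) + b = (-4.36)·73 + (-17.5) = -335.78.

Med(W) = -335.78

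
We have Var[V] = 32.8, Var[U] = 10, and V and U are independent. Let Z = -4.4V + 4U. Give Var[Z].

Var[Z] = 795.008

Var[Z] = a²·Var[V] + b²·Var[U] + 2ab·covariance of V and U with a = -4.4, b = 4.
Independence gives covariance of V and U = 0.
= (-4.4)²·32.8 + 4²·10 + 2·(-4.4)·4·0
= 635.008 + 160 + 0 = 795.008.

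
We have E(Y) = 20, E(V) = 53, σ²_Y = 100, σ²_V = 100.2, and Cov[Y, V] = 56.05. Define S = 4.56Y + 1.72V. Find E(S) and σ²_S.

E(S) = 4.56·E(Y) + 1.72·E(V) = 4.56·20 + 1.72·53 = 182.36.
σ²_S = a²·σ²_Y + b²·σ²_V + 2ab·Cov[Y, V] with a = 4.56, b = 1.72.
= 4.56²·100 + 1.72²·100.2 + 2·4.56·1.72·56.05
= 2079.36 + 296.43168 + 879.22272 = 3255.0144.

E(S) = 182.36, σ²_S = 3255.0144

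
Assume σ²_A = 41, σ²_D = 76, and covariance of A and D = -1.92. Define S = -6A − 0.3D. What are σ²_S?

σ²_S = 1475.928

σ²_S = a²·σ²_A + b²·σ²_D + 2ab·covariance of A and D with a = -6, b = -0.3.
= (-6)²·41 + (-0.3)²·76 + 2·(-6)·(-0.3)·(-1.92)
= 1476 + 6.84 + (-6.912) = 1475.928.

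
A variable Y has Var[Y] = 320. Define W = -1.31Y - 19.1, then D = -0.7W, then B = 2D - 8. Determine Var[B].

Var[B] = 1076.33792

Var[W] = (-1.31)²·320 = 549.152.
Var[D] = (-0.7)²·549.152 = 269.08448.
Var[B] = 2²·269.08448 = 1076.33792.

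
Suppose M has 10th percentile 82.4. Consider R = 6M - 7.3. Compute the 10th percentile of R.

10th percentile of R = 487.1

Since a = 6 > 0 the transformation is increasing, so the 10th percentile of R = a·(P_{10} of M) + b = 6·82.4 + (-7.3) = 487.1.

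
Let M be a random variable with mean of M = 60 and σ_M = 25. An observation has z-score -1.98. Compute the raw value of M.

M = mean of M + z·σ_M = 60 + (-1.98)·25 = 10.5.

M = 10.5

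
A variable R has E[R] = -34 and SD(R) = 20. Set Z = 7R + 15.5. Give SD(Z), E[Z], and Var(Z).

Z = 7R + 15.5 is linear with a = 7, b = 15.5.
SD(Z) = |a|·SD(R) = |7|·20 = 140.
E[Z] = a·E[R] + b = 7·(-34) + 15.5 = -222.5.
Var(R) = 20² = 400.
Var(Z) = a²·Var(R) = 7²·400 = 19600 (the additive constant 15.5 does not affect variance).

SD(Z) = 140, E[Z] = -222.5, Var(Z) = 19600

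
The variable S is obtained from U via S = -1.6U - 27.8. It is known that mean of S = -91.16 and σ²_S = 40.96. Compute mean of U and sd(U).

From S = -1.6U - 27.8: mean of S = a·mean of U + b, so mean of U = (mean of S − b)/a = (-91.16 − (-27.8))/(-1.6) = 39.6.
sd(S) = √40.96 = 6.4.
sd(S) = |a|·sd(U), so sd(U) = 6.4/|-1.6| = 4.

mean of U = 39.6, sd(U) = 4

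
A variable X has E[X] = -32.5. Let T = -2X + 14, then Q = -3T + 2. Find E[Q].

E[T] = (-2)·(-32.5) + 14 = 79.
E[Q] = (-3)·79 + 2 = -235.

E[Q] = -235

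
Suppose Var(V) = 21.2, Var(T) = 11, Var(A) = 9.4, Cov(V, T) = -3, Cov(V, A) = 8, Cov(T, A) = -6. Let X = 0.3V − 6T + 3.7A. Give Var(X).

Var(X) = 821.554

Var(X) = a²·Var(V) + b²·Var(T) + c²·Var(A) + 2ab·Cov(V, T) + 2ac·Cov(V, A) + 2bc·Cov(T, A), with a = 0.3, b = -6, c = 3.7.
= 1.908 + 396 + 128.686 + 10.8 + 17.76 + 266.4
= 821.554.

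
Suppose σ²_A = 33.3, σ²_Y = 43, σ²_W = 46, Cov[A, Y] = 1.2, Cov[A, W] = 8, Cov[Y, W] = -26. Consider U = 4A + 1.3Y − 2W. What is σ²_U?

σ²_U = a²·σ²_A + b²·σ²_Y + c²·σ²_W + 2ab·Cov[A, Y] + 2ac·Cov[A, W] + 2bc·Cov[Y, W], with a = 4, b = 1.3, c = -2.
= 532.8 + 72.67 + 184 + 12.48 + (-128) + 135.2
= 809.15.

σ²_U = 809.15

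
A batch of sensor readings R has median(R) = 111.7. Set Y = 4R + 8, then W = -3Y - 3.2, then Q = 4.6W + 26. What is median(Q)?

median(Q) = -6264.96

median(Y) = 4·111.7 + 8 = 454.8.
median(W) = (-3)·454.8 + (-3.2) = -1367.6.
median(Q) = 4.6·(-1367.6) + 26 = -6264.96.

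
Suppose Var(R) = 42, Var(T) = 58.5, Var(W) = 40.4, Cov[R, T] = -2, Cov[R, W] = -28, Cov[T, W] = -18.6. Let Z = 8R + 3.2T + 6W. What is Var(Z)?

Var(Z) = 1236.8

Var(Z) = a²·Var(R) + b²·Var(T) + c²·Var(W) + 2ab·Cov[R, T] + 2ac·Cov[R, W] + 2bc·Cov[T, W], with a = 8, b = 3.2, c = 6.
= 2688 + 599.04 + 1454.4 + (-102.4) + (-2688) + (-714.24)
= 1236.8.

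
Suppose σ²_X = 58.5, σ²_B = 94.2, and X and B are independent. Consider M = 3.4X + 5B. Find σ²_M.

σ²_M = a²·σ²_X + b²·σ²_B + 2ab·Cov[X, B] with a = 3.4, b = 5.
Independence gives Cov[X, B] = 0.
= 3.4²·58.5 + 5²·94.2 + 2·3.4·5·0
= 676.26 + 2355 + 0 = 3031.26.

σ²_M = 3031.26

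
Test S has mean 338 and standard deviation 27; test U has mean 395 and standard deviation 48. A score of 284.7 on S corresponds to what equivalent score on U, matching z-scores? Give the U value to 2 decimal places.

z = (284.7 − 338)/27 ≈ -1.9741.
U = 395 + z·48 = 395 + (284.7 − 338)·48/27 ≈ 300.24.

U = 300.24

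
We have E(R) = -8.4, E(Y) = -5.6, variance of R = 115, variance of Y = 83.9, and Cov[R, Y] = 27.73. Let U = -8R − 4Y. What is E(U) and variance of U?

E(U) = (-8)·E(R) + (-4)·E(Y) = (-8)·(-8.4) + (-4)·(-5.6) = 89.6.
variance of U = a²·variance of R + b²·variance of Y + 2ab·Cov[R, Y] with a = -8, b = -4.
= (-8)²·115 + (-4)²·83.9 + 2·(-8)·(-4)·27.73
= 7360 + 1342.4 + 1774.72 = 10477.12.

E(U) = 89.6, variance of U = 10477.12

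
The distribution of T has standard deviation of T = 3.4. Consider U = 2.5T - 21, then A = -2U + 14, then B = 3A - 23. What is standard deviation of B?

standard deviation of B = 51

standard deviation of U = |2.5|·3.4 = 8.5.
standard deviation of A = |-2|·8.5 = 17.
standard deviation of B = |3|·17 = 51.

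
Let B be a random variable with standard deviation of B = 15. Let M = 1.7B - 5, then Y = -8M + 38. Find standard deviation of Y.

standard deviation of Y = 204

standard deviation of M = |1.7|·15 = 25.5.
standard deviation of Y = |-8|·25.5 = 204.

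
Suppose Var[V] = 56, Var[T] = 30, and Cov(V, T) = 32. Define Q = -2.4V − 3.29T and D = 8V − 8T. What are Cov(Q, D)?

Cov(Q, D) = -513.44

By bilinearity, Cov(Q, D) = ac·Var[V] + bd·Var[T] + (ad+bc)·Cov(V, T), with a=-2.4, b=-3.29, c=8, d=-8.
ac·Var[V] = (-2.4)·8·56 = -1075.2
bd·Var[T] = (-3.29)·(-8)·30 = 789.6
(ad+bc)·Cov(V, T) = (-7.12)·32 = -227.84
Cov(Q, D) = -1075.2 + 789.6 + (-227.84) = -513.44.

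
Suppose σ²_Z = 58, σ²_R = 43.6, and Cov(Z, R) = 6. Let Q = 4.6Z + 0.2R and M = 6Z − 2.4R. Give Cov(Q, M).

Cov(Q, M) = 1520.832

By bilinearity, Cov(Q, M) = ac·σ²_Z + bd·σ²_R + (ad+bc)·Cov(Z, R), with a=4.6, b=0.2, c=6, d=-2.4.
ac·σ²_Z = 4.6·6·58 = 1600.8
bd·σ²_R = 0.2·(-2.4)·43.6 = -20.928
(ad+bc)·Cov(Z, R) = (-9.84)·6 = -59.04
Cov(Q, M) = 1600.8 + (-20.928) + (-59.04) = 1520.832.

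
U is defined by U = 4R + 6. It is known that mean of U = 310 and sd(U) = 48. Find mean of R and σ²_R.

mean of R = 76, σ²_R = 144

From U = 4R + 6: mean of U = a·mean of R + b, so mean of R = (mean of U − b)/a = (310 − 6)/4 = 76.
σ²_U = 48² = 2304.
σ²_U = a²·σ²_R, so σ²_R = 2304/4² = 144.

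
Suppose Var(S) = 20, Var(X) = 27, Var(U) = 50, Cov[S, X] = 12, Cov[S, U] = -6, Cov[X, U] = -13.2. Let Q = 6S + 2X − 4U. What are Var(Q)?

Var(Q) = a²·Var(S) + b²·Var(X) + c²·Var(U) + 2ab·Cov[S, X] + 2ac·Cov[S, U] + 2bc·Cov[X, U], with a = 6, b = 2, c = -4.
= 720 + 108 + 800 + 288 + 288 + 211.2
= 2415.2.

Var(Q) = 2415.2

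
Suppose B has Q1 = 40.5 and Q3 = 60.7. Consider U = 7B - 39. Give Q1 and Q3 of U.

a = 7 > 0: Q1(U) = a·Q1(B)+b = 244.5, Q3(U) = a·Q3(B)+b = 385.9.

Q1(U) = 244.5, Q3(U) = 385.9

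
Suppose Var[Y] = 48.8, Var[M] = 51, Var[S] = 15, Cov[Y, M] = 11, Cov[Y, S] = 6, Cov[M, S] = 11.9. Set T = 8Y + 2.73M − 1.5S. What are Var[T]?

Var[T] = 3776.0669

Var[T] = a²·Var[Y] + b²·Var[M] + c²·Var[S] + 2ab·Cov[Y, M] + 2ac·Cov[Y, S] + 2bc·Cov[M, S], with a = 8, b = 2.73, c = -1.5.
= 3123.2 + 380.0979 + 33.75 + 480.48 + (-144) + (-97.461)
= 3776.0669.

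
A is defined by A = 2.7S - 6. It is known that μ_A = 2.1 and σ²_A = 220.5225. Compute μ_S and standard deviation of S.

From A = 2.7S - 6: μ_A = a·μ_S + b, so μ_S = (μ_A − b)/a = (2.1 − (-6))/2.7 = 3.
standard deviation of A = √220.5225 = 14.85.
standard deviation of A = |a|·standard deviation of S, so standard deviation of S = 14.85/|2.7| = 5.5.

μ_S = 3, standard deviation of S = 5.5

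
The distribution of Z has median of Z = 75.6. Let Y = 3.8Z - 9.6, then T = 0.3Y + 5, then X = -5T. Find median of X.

median of X = -441.52

median of Y = 3.8·75.6 + (-9.6) = 277.68.
median of T = 0.3·277.68 + 5 = 88.304.
median of X = (-5)·88.304 = -441.52.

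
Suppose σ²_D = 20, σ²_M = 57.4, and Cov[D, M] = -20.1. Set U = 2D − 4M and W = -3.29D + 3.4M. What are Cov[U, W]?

By bilinearity, Cov[U, W] = ac·σ²_D + bd·σ²_M + (ad+bc)·Cov[D, M], with a=2, b=-4, c=-3.29, d=3.4.
ac·σ²_D = 2·(-3.29)·20 = -131.6
bd·σ²_M = (-4)·3.4·57.4 = -780.64
(ad+bc)·Cov[D, M] = (19.96)·(-20.1) = -401.196
Cov[U, W] = -131.6 + (-780.64) + (-401.196) = -1313.436.

Cov[U, W] = -1313.436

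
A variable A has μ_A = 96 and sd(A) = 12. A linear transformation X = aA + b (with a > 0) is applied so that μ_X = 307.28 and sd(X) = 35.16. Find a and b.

sd(X) = a·sd(A) (a > 0), so a = 35.16/12 = 2.93.
μ_X = a·μ_A + b, so b = 307.28 − 2.93·96 = 26.

a = 2.93, b = 26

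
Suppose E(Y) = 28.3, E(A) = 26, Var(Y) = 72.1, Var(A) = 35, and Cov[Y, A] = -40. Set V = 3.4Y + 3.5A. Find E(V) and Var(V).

E(V) = 3.4·E(Y) + 3.5·E(A) = 3.4·28.3 + 3.5·26 = 187.22.
Var(V) = a²·Var(Y) + b²·Var(A) + 2ab·Cov[Y, A] with a = 3.4, b = 3.5.
= 3.4²·72.1 + 3.5²·35 + 2·3.4·3.5·(-40)
= 833.476 + 428.75 + (-952) = 310.226.

E(V) = 187.22, Var(V) = 310.226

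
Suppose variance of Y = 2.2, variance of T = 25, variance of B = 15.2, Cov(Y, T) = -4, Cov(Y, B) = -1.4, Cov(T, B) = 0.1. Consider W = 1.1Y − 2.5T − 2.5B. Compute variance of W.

variance of W = 284.862

variance of W = a²·variance of Y + b²·variance of T + c²·variance of B + 2ab·Cov(Y, T) + 2ac·Cov(Y, B) + 2bc·Cov(T, B), with a = 1.1, b = -2.5, c = -2.5.
= 2.662 + 156.25 + 95 + 22 + 7.7 + 1.25
= 284.862.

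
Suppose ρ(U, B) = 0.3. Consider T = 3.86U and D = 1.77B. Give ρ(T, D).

ρ(T, D) = 0.3

Linear rescalings preserve correlation up to sign; here the slopes 3.86 and 1.77 have the same sign, so ρ(T, D) = ρ(U, B) = 0.3.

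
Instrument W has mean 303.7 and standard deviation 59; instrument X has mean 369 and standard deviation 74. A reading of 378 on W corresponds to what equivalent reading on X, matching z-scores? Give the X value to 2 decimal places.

X = 462.19

z = (378 − 303.7)/59 ≈ 1.2593.
X = 369 + z·74 = 369 + (378 − 303.7)·74/59 ≈ 462.19.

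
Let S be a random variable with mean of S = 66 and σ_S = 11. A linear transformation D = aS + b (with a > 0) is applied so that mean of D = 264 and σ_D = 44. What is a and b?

a = 4, b = 0

σ_D = a·σ_S (a > 0), so a = 44/11 = 4.
mean of D = a·mean of S + b, so b = 264 − 4·66 = 0.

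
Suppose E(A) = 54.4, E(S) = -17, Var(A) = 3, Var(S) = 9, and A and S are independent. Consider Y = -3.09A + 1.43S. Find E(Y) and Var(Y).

E(Y) = (-3.09)·E(A) + 1.43·E(S) = (-3.09)·54.4 + 1.43·(-17) = -192.406.
Var(Y) = a²·Var(A) + b²·Var(S) + 2ab·Cov(A, S) with a = -3.09, b = 1.43.
Independence gives Cov(A, S) = 0.
= (-3.09)²·3 + 1.43²·9 + 2·(-3.09)·1.43·0
= 28.6443 + 18.4041 + 0 = 47.0484.

E(Y) = -192.406, Var(Y) = 47.0484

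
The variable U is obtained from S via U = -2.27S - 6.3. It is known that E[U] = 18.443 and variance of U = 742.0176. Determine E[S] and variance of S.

From U = -2.27S - 6.3: E[U] = a·E[S] + b, so E[S] = (E[U] − b)/a = (18.443 − (-6.3))/(-2.27) = -10.9.
variance of U = a²·variance of S, so variance of S = 742.0176/(-2.27)² = 144.

E[S] = -10.9, variance of S = 144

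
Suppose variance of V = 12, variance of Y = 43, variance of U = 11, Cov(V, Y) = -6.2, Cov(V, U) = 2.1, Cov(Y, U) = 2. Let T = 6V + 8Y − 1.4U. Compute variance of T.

variance of T = 2530.28

variance of T = a²·variance of V + b²·variance of Y + c²·variance of U + 2ab·Cov(V, Y) + 2ac·Cov(V, U) + 2bc·Cov(Y, U), with a = 6, b = 8, c = -1.4.
= 432 + 2752 + 21.56 + (-595.2) + (-35.28) + (-44.8)
= 2530.28.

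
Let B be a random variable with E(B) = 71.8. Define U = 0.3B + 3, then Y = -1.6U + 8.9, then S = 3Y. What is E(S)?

E(U) = 0.3·71.8 + 3 = 24.54.
E(Y) = (-1.6)·24.54 + 8.9 = -30.364.
E(S) = 3·(-30.364) = -91.092.

E(S) = -91.092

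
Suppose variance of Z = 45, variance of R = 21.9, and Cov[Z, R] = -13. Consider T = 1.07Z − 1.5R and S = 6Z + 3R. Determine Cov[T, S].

By bilinearity, Cov[T, S] = ac·variance of Z + bd·variance of R + (ad+bc)·Cov[Z, R], with a=1.07, b=-1.5, c=6, d=3.
ac·variance of Z = 1.07·6·45 = 288.9
bd·variance of R = (-1.5)·3·21.9 = -98.55
(ad+bc)·Cov[Z, R] = (-5.79)·(-13) = 75.27
Cov[T, S] = 288.9 + (-98.55) + 75.27 = 265.62.

Cov[T, S] = 265.62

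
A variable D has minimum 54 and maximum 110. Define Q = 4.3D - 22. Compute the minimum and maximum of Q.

min(Q) = 210.2, max(Q) = 451

a = 4.3 > 0, so min(Q) = a·min(D)+b = 4.3·54 + (-22) = 210.2 and max(Q) = 4.3·110 + (-22) = 451.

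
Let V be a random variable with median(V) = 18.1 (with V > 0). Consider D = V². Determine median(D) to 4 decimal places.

V² is monotone on this domain, so median(D) = square(18.1) = 327.61.

median(D) = 327.61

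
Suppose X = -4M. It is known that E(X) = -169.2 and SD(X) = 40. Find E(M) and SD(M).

E(M) = 42.3, SD(M) = 10

From X = -4M: E(X) = a·E(M) + b, so E(M) = (E(X) − b)/a = (-169.2 − 0)/(-4) = 42.3.
SD(X) = |a|·SD(M), so SD(M) = 40/|-4| = 10.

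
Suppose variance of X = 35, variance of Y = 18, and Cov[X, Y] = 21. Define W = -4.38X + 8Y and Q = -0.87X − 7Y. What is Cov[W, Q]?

By bilinearity, Cov[W, Q] = ac·variance of X + bd·variance of Y + (ad+bc)·Cov[X, Y], with a=-4.38, b=8, c=-0.87, d=-7.
ac·variance of X = (-4.38)·(-0.87)·35 = 133.371
bd·variance of Y = 8·(-7)·18 = -1008
(ad+bc)·Cov[X, Y] = (23.7)·21 = 497.7
Cov[W, Q] = 133.371 + (-1008) + 497.7 = -376.929.

Cov[W, Q] = -376.929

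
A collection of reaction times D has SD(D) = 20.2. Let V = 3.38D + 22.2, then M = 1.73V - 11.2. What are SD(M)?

SD(V) = |3.38|·20.2 = 68.276.
SD(M) = |1.73|·68.276 = 118.11748.

SD(M) = 118.11748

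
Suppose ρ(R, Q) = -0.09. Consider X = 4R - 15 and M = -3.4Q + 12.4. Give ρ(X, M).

ρ(X, M) = 0.09

Linear rescalings preserve |correlation|; the slopes 4 and -3.4 have opposite signs, so the correlation flips sign: ρ(X, M) = −ρ(R, Q) = 0.09.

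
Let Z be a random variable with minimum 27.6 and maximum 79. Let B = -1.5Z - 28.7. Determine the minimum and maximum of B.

a = -1.5 < 0, so order reverses: min(B) = a·max(Z)+b = (-1.5)·79 + (-28.7) = -147.2; max(B) = a·min(Z)+b = (-1.5)·27.6 + (-28.7) = -70.1.

min(B) = -147.2, max(B) = -70.1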